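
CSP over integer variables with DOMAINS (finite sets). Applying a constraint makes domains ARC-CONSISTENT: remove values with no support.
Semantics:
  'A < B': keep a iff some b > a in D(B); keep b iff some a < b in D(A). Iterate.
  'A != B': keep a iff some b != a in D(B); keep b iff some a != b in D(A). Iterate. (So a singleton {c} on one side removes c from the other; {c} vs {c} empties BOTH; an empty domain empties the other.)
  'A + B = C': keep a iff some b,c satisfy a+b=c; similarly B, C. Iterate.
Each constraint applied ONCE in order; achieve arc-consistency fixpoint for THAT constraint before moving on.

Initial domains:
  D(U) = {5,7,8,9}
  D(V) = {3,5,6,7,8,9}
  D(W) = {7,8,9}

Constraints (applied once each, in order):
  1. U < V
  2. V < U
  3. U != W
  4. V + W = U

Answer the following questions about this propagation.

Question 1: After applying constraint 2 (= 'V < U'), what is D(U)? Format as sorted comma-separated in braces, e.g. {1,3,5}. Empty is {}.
Constraint 1 (U < V) on D(U)={5,7,8,9} D(V)={3,5,6,7,8,9}: U {5,7,8,9}->{5,7,8}; V {3,5,6,7,8,9}->{6,7,8,9}
Constraint 2 (V < U) on D(V)={6,7,8,9} D(U)={5,7,8}: V {6,7,8,9}->{6,7}; U {5,7,8}->{7,8}
So after constraint 2: D(U) = {7,8}

Answer: {7,8}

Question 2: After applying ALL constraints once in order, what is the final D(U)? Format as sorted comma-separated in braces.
Constraint 1 (U < V) on D(U)={5,7,8,9} D(V)={3,5,6,7,8,9}: U {5,7,8,9}->{5,7,8}; V {3,5,6,7,8,9}->{6,7,8,9}
Constraint 2 (V < U) on D(V)={6,7,8,9} D(U)={5,7,8}: V {6,7,8,9}->{6,7}; U {5,7,8}->{7,8}
Constraint 3 (U != W) on D(U)={7,8} D(W)={7,8,9}: no change
Constraint 4 (V + W = U) on D(V)={6,7} D(W)={7,8,9} D(U)={7,8}: V {6,7}->{}; W {7,8,9}->{}; U {7,8}->{}
So after all 4 constraints: D(U) = {}

Answer: {}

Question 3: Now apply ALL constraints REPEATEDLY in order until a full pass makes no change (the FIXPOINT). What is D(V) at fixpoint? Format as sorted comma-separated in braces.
Answer: {}

Derivation:
pass 0 (initial): D(V)={3,5,6,7,8,9}
pass 1: U {5,7,8,9}->{}; V {3,5,6,7,8,9}->{}; W {7,8,9}->{}
pass 2: no change
Fixpoint after 2 passes: D(V) = {}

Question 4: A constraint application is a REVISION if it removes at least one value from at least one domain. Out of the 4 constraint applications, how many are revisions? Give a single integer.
Constraint 1 (U < V) on D(U)={5,7,8,9} D(V)={3,5,6,7,8,9}: U {5,7,8,9}->{5,7,8}; V {3,5,6,7,8,9}->{6,7,8,9} => REVISION
Constraint 2 (V < U) on D(V)={6,7,8,9} D(U)={5,7,8}: V {6,7,8,9}->{6,7}; U {5,7,8}->{7,8} => REVISION
Constraint 3 (U != W) on D(U)={7,8} D(W)={7,8,9}: no change => not a revision
Constraint 4 (V + W = U) on D(V)={6,7} D(W)={7,8,9} D(U)={7,8}: V {6,7}->{}; W {7,8,9}->{}; U {7,8}->{} => REVISION
Total revisions = 3

Answer: 3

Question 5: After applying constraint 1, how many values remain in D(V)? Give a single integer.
Constraint 1 (U < V) on D(U)={5,7,8,9} D(V)={3,5,6,7,8,9}: U {5,7,8,9}->{5,7,8}; V {3,5,6,7,8,9}->{6,7,8,9}
So after constraint 1: D(V)={6,7,8,9}, size = 4

Answer: 4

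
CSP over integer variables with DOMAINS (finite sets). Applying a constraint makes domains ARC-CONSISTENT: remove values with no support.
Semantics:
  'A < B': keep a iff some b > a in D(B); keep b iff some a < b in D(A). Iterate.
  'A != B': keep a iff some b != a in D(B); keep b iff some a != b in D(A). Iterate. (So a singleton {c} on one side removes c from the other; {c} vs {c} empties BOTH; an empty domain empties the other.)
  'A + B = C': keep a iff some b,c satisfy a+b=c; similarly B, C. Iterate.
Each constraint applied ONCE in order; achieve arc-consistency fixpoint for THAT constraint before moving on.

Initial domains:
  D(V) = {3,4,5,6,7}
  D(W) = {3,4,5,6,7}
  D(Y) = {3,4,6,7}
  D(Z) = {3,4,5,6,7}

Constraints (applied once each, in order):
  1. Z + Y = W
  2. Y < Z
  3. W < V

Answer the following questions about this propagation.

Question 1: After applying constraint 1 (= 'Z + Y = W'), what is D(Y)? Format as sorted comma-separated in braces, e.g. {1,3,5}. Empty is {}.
Constraint 1 (Z + Y = W) on D(Z)={3,4,5,6,7} D(Y)={3,4,6,7} D(W)={3,4,5,6,7}: Z {3,4,5,6,7}->{3,4}; Y {3,4,6,7}->{3,4}; W {3,4,5,6,7}->{6,7}
So after constraint 1: D(Y) = {3,4}

Answer: {3,4}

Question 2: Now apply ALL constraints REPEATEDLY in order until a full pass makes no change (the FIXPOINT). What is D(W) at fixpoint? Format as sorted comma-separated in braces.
pass 0 (initial): D(W)={3,4,5,6,7}
pass 1: V {3,4,5,6,7}->{7}; W {3,4,5,6,7}->{6}; Y {3,4,6,7}->{3}; Z {3,4,5,6,7}->{4}
pass 2: V {7}->{}; W {6}->{}; Y {3}->{}; Z {4}->{}
pass 3: no change
Fixpoint after 3 passes: D(W) = {}

Answer: {}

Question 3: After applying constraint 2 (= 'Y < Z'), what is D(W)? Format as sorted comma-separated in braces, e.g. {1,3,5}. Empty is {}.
Constraint 1 (Z + Y = W) on D(Z)={3,4,5,6,7} D(Y)={3,4,6,7} D(W)={3,4,5,6,7}: Z {3,4,5,6,7}->{3,4}; Y {3,4,6,7}->{3,4}; W {3,4,5,6,7}->{6,7}
Constraint 2 (Y < Z) on D(Y)={3,4} D(Z)={3,4}: Y {3,4}->{3}; Z {3,4}->{4}
So after constraint 2: D(W) = {6,7}

Answer: {6,7}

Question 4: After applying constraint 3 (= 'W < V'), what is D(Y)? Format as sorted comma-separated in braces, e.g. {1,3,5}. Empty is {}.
Answer: {3}

Derivation:
Constraint 1 (Z + Y = W) on D(Z)={3,4,5,6,7} D(Y)={3,4,6,7} D(W)={3,4,5,6,7}: Z {3,4,5,6,7}->{3,4}; Y {3,4,6,7}->{3,4}; W {3,4,5,6,7}->{6,7}
Constraint 2 (Y < Z) on D(Y)={3,4} D(Z)={3,4}: Y {3,4}->{3}; Z {3,4}->{4}
Constraint 3 (W < V) on D(W)={6,7} D(V)={3,4,5,6,7}: W {6,7}->{6}; V {3,4,5,6,7}->{7}
So after constraint 3: D(Y) = {3}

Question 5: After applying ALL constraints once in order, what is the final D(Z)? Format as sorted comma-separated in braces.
Constraint 1 (Z + Y = W) on D(Z)={3,4,5,6,7} D(Y)={3,4,6,7} D(W)={3,4,5,6,7}: Z {3,4,5,6,7}->{3,4}; Y {3,4,6,7}->{3,4}; W {3,4,5,6,7}->{6,7}
Constraint 2 (Y < Z) on D(Y)={3,4} D(Z)={3,4}: Y {3,4}->{3}; Z {3,4}->{4}
Constraint 3 (W < V) on D(W)={6,7} D(V)={3,4,5,6,7}: W {6,7}->{6}; V {3,4,5,6,7}->{7}
So after all 3 constraints: D(Z) = {4}

Answer: {4}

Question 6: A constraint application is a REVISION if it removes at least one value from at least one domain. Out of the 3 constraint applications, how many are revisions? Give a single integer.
Constraint 1 (Z + Y = W) on D(Z)={3,4,5,6,7} D(Y)={3,4,6,7} D(W)={3,4,5,6,7}: Z {3,4,5,6,7}->{3,4}; Y {3,4,6,7}->{3,4}; W {3,4,5,6,7}->{6,7} => REVISION
Constraint 2 (Y < Z) on D(Y)={3,4} D(Z)={3,4}: Y {3,4}->{3}; Z {3,4}->{4} => REVISION
Constraint 3 (W < V) on D(W)={6,7} D(V)={3,4,5,6,7}: W {6,7}->{6}; V {3,4,5,6,7}->{7} => REVISION
Total revisions = 3

Answer: 3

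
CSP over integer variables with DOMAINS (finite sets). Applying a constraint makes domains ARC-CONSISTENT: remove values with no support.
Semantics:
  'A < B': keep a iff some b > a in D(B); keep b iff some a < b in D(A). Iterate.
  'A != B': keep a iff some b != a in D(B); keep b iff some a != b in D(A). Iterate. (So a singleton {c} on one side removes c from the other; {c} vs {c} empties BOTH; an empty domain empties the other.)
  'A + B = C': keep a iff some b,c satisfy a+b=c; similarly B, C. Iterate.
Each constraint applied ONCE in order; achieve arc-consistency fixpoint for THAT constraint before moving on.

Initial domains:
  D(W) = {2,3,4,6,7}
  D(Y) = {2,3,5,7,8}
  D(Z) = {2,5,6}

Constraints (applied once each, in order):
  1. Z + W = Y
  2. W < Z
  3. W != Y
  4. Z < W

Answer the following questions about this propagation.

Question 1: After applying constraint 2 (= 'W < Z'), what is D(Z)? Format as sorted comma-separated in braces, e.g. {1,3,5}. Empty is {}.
Answer: {5,6}

Derivation:
Constraint 1 (Z + W = Y) on D(Z)={2,5,6} D(W)={2,3,4,6,7} D(Y)={2,3,5,7,8}: W {2,3,4,6,7}->{2,3,6}; Y {2,3,5,7,8}->{5,7,8}
Constraint 2 (W < Z) on D(W)={2,3,6} D(Z)={2,5,6}: W {2,3,6}->{2,3}; Z {2,5,6}->{5,6}
So after constraint 2: D(Z) = {5,6}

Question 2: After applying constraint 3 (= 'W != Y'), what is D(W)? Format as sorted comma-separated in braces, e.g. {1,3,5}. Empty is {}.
Answer: {2,3}

Derivation:
Constraint 1 (Z + W = Y) on D(Z)={2,5,6} D(W)={2,3,4,6,7} D(Y)={2,3,5,7,8}: W {2,3,4,6,7}->{2,3,6}; Y {2,3,5,7,8}->{5,7,8}
Constraint 2 (W < Z) on D(W)={2,3,6} D(Z)={2,5,6}: W {2,3,6}->{2,3}; Z {2,5,6}->{5,6}
Constraint 3 (W != Y) on D(W)={2,3} D(Y)={5,7,8}: no change
So after constraint 3: D(W) = {2,3}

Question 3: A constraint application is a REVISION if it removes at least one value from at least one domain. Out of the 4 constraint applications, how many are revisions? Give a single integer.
Answer: 3

Derivation:
Constraint 1 (Z + W = Y) on D(Z)={2,5,6} D(W)={2,3,4,6,7} D(Y)={2,3,5,7,8}: W {2,3,4,6,7}->{2,3,6}; Y {2,3,5,7,8}->{5,7,8} => REVISION
Constraint 2 (W < Z) on D(W)={2,3,6} D(Z)={2,5,6}: W {2,3,6}->{2,3}; Z {2,5,6}->{5,6} => REVISION
Constraint 3 (W != Y) on D(W)={2,3} D(Y)={5,7,8}: no change => not a revision
Constraint 4 (Z < W) on D(Z)={5,6} D(W)={2,3}: Z {5,6}->{}; W {2,3}->{} => REVISION
Total revisions = 3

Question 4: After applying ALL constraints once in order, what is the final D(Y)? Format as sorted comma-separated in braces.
Answer: {5,7,8}

Derivation:
Constraint 1 (Z + W = Y) on D(Z)={2,5,6} D(W)={2,3,4,6,7} D(Y)={2,3,5,7,8}: W {2,3,4,6,7}->{2,3,6}; Y {2,3,5,7,8}->{5,7,8}
Constraint 2 (W < Z) on D(W)={2,3,6} D(Z)={2,5,6}: W {2,3,6}->{2,3}; Z {2,5,6}->{5,6}
Constraint 3 (W != Y) on D(W)={2,3} D(Y)={5,7,8}: no change
Constraint 4 (Z < W) on D(Z)={5,6} D(W)={2,3}: Z {5,6}->{}; W {2,3}->{}
So after all 4 constraints: D(Y) = {5,7,8}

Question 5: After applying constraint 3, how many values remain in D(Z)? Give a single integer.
Answer: 2

Derivation:
Constraint 1 (Z + W = Y) on D(Z)={2,5,6} D(W)={2,3,4,6,7} D(Y)={2,3,5,7,8}: W {2,3,4,6,7}->{2,3,6}; Y {2,3,5,7,8}->{5,7,8}
Constraint 2 (W < Z) on D(W)={2,3,6} D(Z)={2,5,6}: W {2,3,6}->{2,3}; Z {2,5,6}->{5,6}
Constraint 3 (W != Y) on D(W)={2,3} D(Y)={5,7,8}: no change
So after constraint 3: D(Z)={5,6}, size = 2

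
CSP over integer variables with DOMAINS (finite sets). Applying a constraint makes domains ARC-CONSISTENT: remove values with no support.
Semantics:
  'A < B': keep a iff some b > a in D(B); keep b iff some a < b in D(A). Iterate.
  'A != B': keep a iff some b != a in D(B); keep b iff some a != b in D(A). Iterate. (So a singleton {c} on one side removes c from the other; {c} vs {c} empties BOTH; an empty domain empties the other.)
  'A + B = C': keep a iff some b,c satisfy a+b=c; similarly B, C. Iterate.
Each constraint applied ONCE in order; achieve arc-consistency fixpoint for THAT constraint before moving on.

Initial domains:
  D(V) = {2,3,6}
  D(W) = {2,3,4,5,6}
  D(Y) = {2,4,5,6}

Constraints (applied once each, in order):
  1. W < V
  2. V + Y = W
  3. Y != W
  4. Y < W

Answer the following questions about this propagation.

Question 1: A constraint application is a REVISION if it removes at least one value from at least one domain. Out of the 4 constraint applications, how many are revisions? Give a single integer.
Answer: 2

Derivation:
Constraint 1 (W < V) on D(W)={2,3,4,5,6} D(V)={2,3,6}: W {2,3,4,5,6}->{2,3,4,5}; V {2,3,6}->{3,6} => REVISION
Constraint 2 (V + Y = W) on D(V)={3,6} D(Y)={2,4,5,6} D(W)={2,3,4,5}: V {3,6}->{3}; Y {2,4,5,6}->{2}; W {2,3,4,5}->{5} => REVISION
Constraint 3 (Y != W) on D(Y)={2} D(W)={5}: no change => not a revision
Constraint 4 (Y < W) on D(Y)={2} D(W)={5}: no change => not a revision
Total revisions = 2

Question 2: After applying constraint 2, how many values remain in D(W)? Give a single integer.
Answer: 1

Derivation:
Constraint 1 (W < V) on D(W)={2,3,4,5,6} D(V)={2,3,6}: W {2,3,4,5,6}->{2,3,4,5}; V {2,3,6}->{3,6}
Constraint 2 (V + Y = W) on D(V)={3,6} D(Y)={2,4,5,6} D(W)={2,3,4,5}: V {3,6}->{3}; Y {2,4,5,6}->{2}; W {2,3,4,5}->{5}
So after constraint 2: D(W)={5}, size = 1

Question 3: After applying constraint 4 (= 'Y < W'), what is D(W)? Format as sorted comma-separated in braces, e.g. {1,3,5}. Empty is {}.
Answer: {5}

Derivation:
Constraint 1 (W < V) on D(W)={2,3,4,5,6} D(V)={2,3,6}: W {2,3,4,5,6}->{2,3,4,5}; V {2,3,6}->{3,6}
Constraint 2 (V + Y = W) on D(V)={3,6} D(Y)={2,4,5,6} D(W)={2,3,4,5}: V {3,6}->{3}; Y {2,4,5,6}->{2}; W {2,3,4,5}->{5}
Constraint 3 (Y != W) on D(Y)={2} D(W)={5}: no change
Constraint 4 (Y < W) on D(Y)={2} D(W)={5}: no change
So after constraint 4: D(W) = {5}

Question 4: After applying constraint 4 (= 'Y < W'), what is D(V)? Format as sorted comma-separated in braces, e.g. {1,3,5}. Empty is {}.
Constraint 1 (W < V) on D(W)={2,3,4,5,6} D(V)={2,3,6}: W {2,3,4,5,6}->{2,3,4,5}; V {2,3,6}->{3,6}
Constraint 2 (V + Y = W) on D(V)={3,6} D(Y)={2,4,5,6} D(W)={2,3,4,5}: V {3,6}->{3}; Y {2,4,5,6}->{2}; W {2,3,4,5}->{5}
Constraint 3 (Y != W) on D(Y)={2} D(W)={5}: no change
Constraint 4 (Y < W) on D(Y)={2} D(W)={5}: no change
So after constraint 4: D(V) = {3}

Answer: {3}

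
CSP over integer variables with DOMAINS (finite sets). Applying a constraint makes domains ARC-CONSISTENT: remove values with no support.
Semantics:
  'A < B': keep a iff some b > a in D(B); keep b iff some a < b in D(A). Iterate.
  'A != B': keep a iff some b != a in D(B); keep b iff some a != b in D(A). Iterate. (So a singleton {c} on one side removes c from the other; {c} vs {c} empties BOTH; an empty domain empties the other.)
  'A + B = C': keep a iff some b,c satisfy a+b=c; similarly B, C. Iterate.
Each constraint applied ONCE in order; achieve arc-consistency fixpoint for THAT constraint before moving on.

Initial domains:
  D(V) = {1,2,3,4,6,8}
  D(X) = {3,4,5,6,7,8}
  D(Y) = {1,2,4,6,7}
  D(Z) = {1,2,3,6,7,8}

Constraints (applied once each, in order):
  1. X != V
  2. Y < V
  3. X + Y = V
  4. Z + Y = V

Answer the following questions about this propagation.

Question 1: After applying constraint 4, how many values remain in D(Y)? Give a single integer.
Constraint 1 (X != V) on D(X)={3,4,5,6,7,8} D(V)={1,2,3,4,6,8}: no change
Constraint 2 (Y < V) on D(Y)={1,2,4,6,7} D(V)={1,2,3,4,6,8}: V {1,2,3,4,6,8}->{2,3,4,6,8}
Constraint 3 (X + Y = V) on D(X)={3,4,5,6,7,8} D(Y)={1,2,4,6,7} D(V)={2,3,4,6,8}: X {3,4,5,6,7,8}->{3,4,5,6,7}; Y {1,2,4,6,7}->{1,2,4}; V {2,3,4,6,8}->{4,6,8}
Constraint 4 (Z + Y = V) on D(Z)={1,2,3,6,7,8} D(Y)={1,2,4} D(V)={4,6,8}: Z {1,2,3,6,7,8}->{2,3,6,7}
So after constraint 4: D(Y)={1,2,4}, size = 3

Answer: 3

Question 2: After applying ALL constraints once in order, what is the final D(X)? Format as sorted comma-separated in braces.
Answer: {3,4,5,6,7}

Derivation:
Constraint 1 (X != V) on D(X)={3,4,5,6,7,8} D(V)={1,2,3,4,6,8}: no change
Constraint 2 (Y < V) on D(Y)={1,2,4,6,7} D(V)={1,2,3,4,6,8}: V {1,2,3,4,6,8}->{2,3,4,6,8}
Constraint 3 (X + Y = V) on D(X)={3,4,5,6,7,8} D(Y)={1,2,4,6,7} D(V)={2,3,4,6,8}: X {3,4,5,6,7,8}->{3,4,5,6,7}; Y {1,2,4,6,7}->{1,2,4}; V {2,3,4,6,8}->{4,6,8}
Constraint 4 (Z + Y = V) on D(Z)={1,2,3,6,7,8} D(Y)={1,2,4} D(V)={4,6,8}: Z {1,2,3,6,7,8}->{2,3,6,7}
So after all 4 constraints: D(X) = {3,4,5,6,7}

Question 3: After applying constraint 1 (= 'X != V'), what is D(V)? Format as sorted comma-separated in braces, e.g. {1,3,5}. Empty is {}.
Constraint 1 (X != V) on D(X)={3,4,5,6,7,8} D(V)={1,2,3,4,6,8}: no change
So after constraint 1: D(V) = {1,2,3,4,6,8}

Answer: {1,2,3,4,6,8}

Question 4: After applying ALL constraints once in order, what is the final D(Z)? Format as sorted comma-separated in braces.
Answer: {2,3,6,7}

Derivation:
Constraint 1 (X != V) on D(X)={3,4,5,6,7,8} D(V)={1,2,3,4,6,8}: no change
Constraint 2 (Y < V) on D(Y)={1,2,4,6,7} D(V)={1,2,3,4,6,8}: V {1,2,3,4,6,8}->{2,3,4,6,8}
Constraint 3 (X + Y = V) on D(X)={3,4,5,6,7,8} D(Y)={1,2,4,6,7} D(V)={2,3,4,6,8}: X {3,4,5,6,7,8}->{3,4,5,6,7}; Y {1,2,4,6,7}->{1,2,4}; V {2,3,4,6,8}->{4,6,8}
Constraint 4 (Z + Y = V) on D(Z)={1,2,3,6,7,8} D(Y)={1,2,4} D(V)={4,6,8}: Z {1,2,3,6,7,8}->{2,3,6,7}
So after all 4 constraints: D(Z) = {2,3,6,7}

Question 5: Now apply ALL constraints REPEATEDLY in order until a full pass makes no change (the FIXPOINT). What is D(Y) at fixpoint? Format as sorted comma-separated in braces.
pass 0 (initial): D(Y)={1,2,4,6,7}
pass 1: V {1,2,3,4,6,8}->{4,6,8}; X {3,4,5,6,7,8}->{3,4,5,6,7}; Y {1,2,4,6,7}->{1,2,4}; Z {1,2,3,6,7,8}->{2,3,6,7}
pass 2: no change
Fixpoint after 2 passes: D(Y) = {1,2,4}

Answer: {1,2,4}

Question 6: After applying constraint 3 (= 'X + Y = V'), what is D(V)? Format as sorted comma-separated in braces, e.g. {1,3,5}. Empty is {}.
Answer: {4,6,8}

Derivation:
Constraint 1 (X != V) on D(X)={3,4,5,6,7,8} D(V)={1,2,3,4,6,8}: no change
Constraint 2 (Y < V) on D(Y)={1,2,4,6,7} D(V)={1,2,3,4,6,8}: V {1,2,3,4,6,8}->{2,3,4,6,8}
Constraint 3 (X + Y = V) on D(X)={3,4,5,6,7,8} D(Y)={1,2,4,6,7} D(V)={2,3,4,6,8}: X {3,4,5,6,7,8}->{3,4,5,6,7}; Y {1,2,4,6,7}->{1,2,4}; V {2,3,4,6,8}->{4,6,8}
So after constraint 3: D(V) = {4,6,8}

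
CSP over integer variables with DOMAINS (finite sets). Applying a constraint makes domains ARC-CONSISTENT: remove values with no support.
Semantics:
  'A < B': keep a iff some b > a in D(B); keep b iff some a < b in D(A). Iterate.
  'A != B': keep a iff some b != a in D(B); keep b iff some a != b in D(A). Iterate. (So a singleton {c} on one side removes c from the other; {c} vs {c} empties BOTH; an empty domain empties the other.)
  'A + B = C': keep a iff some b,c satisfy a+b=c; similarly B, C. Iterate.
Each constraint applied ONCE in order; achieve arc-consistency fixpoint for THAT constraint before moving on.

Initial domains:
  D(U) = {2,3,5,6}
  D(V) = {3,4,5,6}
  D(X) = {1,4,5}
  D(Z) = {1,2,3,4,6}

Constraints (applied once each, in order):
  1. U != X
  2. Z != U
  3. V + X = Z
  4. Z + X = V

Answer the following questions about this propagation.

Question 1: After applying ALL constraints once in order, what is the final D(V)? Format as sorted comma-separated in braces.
Constraint 1 (U != X) on D(U)={2,3,5,6} D(X)={1,4,5}: no change
Constraint 2 (Z != U) on D(Z)={1,2,3,4,6} D(U)={2,3,5,6}: no change
Constraint 3 (V + X = Z) on D(V)={3,4,5,6} D(X)={1,4,5} D(Z)={1,2,3,4,6}: V {3,4,5,6}->{3,5}; X {1,4,5}->{1}; Z {1,2,3,4,6}->{4,6}
Constraint 4 (Z + X = V) on D(Z)={4,6} D(X)={1} D(V)={3,5}: Z {4,6}->{4}; V {3,5}->{5}
So after all 4 constraints: D(V) = {5}

Answer: {5}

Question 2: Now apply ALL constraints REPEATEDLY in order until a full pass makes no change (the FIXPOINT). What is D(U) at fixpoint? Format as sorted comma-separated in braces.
pass 0 (initial): D(U)={2,3,5,6}
pass 1: V {3,4,5,6}->{5}; X {1,4,5}->{1}; Z {1,2,3,4,6}->{4}
pass 2: V {5}->{}; X {1}->{}; Z {4}->{}
pass 3: U {2,3,5,6}->{}
pass 4: no change
Fixpoint after 4 passes: D(U) = {}

Answer: {}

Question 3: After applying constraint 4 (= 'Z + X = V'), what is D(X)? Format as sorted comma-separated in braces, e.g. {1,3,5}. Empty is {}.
Answer: {1}

Derivation:
Constraint 1 (U != X) on D(U)={2,3,5,6} D(X)={1,4,5}: no change
Constraint 2 (Z != U) on D(Z)={1,2,3,4,6} D(U)={2,3,5,6}: no change
Constraint 3 (V + X = Z) on D(V)={3,4,5,6} D(X)={1,4,5} D(Z)={1,2,3,4,6}: V {3,4,5,6}->{3,5}; X {1,4,5}->{1}; Z {1,2,3,4,6}->{4,6}
Constraint 4 (Z + X = V) on D(Z)={4,6} D(X)={1} D(V)={3,5}: Z {4,6}->{4}; V {3,5}->{5}
So after constraint 4: D(X) = {1}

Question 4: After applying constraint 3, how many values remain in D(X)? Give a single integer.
Constraint 1 (U != X) on D(U)={2,3,5,6} D(X)={1,4,5}: no change
Constraint 2 (Z != U) on D(Z)={1,2,3,4,6} D(U)={2,3,5,6}: no change
Constraint 3 (V + X = Z) on D(V)={3,4,5,6} D(X)={1,4,5} D(Z)={1,2,3,4,6}: V {3,4,5,6}->{3,5}; X {1,4,5}->{1}; Z {1,2,3,4,6}->{4,6}
So after constraint 3: D(X)={1}, size = 1

Answer: 1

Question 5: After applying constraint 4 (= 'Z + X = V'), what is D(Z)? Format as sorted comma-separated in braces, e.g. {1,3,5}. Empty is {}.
Answer: {4}

Derivation:
Constraint 1 (U != X) on D(U)={2,3,5,6} D(X)={1,4,5}: no change
Constraint 2 (Z != U) on D(Z)={1,2,3,4,6} D(U)={2,3,5,6}: no change
Constraint 3 (V + X = Z) on D(V)={3,4,5,6} D(X)={1,4,5} D(Z)={1,2,3,4,6}: V {3,4,5,6}->{3,5}; X {1,4,5}->{1}; Z {1,2,3,4,6}->{4,6}
Constraint 4 (Z + X = V) on D(Z)={4,6} D(X)={1} D(V)={3,5}: Z {4,6}->{4}; V {3,5}->{5}
So after constraint 4: D(Z) = {4}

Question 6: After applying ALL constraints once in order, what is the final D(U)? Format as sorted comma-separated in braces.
Constraint 1 (U != X) on D(U)={2,3,5,6} D(X)={1,4,5}: no change
Constraint 2 (Z != U) on D(Z)={1,2,3,4,6} D(U)={2,3,5,6}: no change
Constraint 3 (V + X = Z) on D(V)={3,4,5,6} D(X)={1,4,5} D(Z)={1,2,3,4,6}: V {3,4,5,6}->{3,5}; X {1,4,5}->{1}; Z {1,2,3,4,6}->{4,6}
Constraint 4 (Z + X = V) on D(Z)={4,6} D(X)={1} D(V)={3,5}: Z {4,6}->{4}; V {3,5}->{5}
So after all 4 constraints: D(U) = {2,3,5,6}

Answer: {2,3,5,6}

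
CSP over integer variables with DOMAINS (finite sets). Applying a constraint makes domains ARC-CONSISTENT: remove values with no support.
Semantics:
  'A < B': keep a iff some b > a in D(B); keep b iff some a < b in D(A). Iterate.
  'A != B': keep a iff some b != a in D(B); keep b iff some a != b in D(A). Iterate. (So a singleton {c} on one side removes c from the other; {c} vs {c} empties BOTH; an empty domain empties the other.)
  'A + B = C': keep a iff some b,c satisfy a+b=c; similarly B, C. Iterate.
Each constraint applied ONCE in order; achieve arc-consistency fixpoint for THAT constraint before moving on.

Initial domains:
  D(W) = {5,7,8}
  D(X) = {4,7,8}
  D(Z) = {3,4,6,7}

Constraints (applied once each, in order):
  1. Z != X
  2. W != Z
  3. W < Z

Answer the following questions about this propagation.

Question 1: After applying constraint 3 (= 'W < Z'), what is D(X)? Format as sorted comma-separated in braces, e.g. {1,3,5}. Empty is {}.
Answer: {4,7,8}

Derivation:
Constraint 1 (Z != X) on D(Z)={3,4,6,7} D(X)={4,7,8}: no change
Constraint 2 (W != Z) on D(W)={5,7,8} D(Z)={3,4,6,7}: no change
Constraint 3 (W < Z) on D(W)={5,7,8} D(Z)={3,4,6,7}: W {5,7,8}->{5}; Z {3,4,6,7}->{6,7}
So after constraint 3: D(X) = {4,7,8}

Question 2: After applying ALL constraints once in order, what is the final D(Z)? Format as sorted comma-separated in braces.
Answer: {6,7}

Derivation:
Constraint 1 (Z != X) on D(Z)={3,4,6,7} D(X)={4,7,8}: no change
Constraint 2 (W != Z) on D(W)={5,7,8} D(Z)={3,4,6,7}: no change
Constraint 3 (W < Z) on D(W)={5,7,8} D(Z)={3,4,6,7}: W {5,7,8}->{5}; Z {3,4,6,7}->{6,7}
So after all 3 constraints: D(Z) = {6,7}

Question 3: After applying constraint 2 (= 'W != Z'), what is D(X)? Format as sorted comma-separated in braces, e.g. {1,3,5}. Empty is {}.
Answer: {4,7,8}

Derivation:
Constraint 1 (Z != X) on D(Z)={3,4,6,7} D(X)={4,7,8}: no change
Constraint 2 (W != Z) on D(W)={5,7,8} D(Z)={3,4,6,7}: no change
So after constraint 2: D(X) = {4,7,8}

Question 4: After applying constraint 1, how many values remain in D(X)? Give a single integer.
Constraint 1 (Z != X) on D(Z)={3,4,6,7} D(X)={4,7,8}: no change
So after constraint 1: D(X)={4,7,8}, size = 3

Answer: 3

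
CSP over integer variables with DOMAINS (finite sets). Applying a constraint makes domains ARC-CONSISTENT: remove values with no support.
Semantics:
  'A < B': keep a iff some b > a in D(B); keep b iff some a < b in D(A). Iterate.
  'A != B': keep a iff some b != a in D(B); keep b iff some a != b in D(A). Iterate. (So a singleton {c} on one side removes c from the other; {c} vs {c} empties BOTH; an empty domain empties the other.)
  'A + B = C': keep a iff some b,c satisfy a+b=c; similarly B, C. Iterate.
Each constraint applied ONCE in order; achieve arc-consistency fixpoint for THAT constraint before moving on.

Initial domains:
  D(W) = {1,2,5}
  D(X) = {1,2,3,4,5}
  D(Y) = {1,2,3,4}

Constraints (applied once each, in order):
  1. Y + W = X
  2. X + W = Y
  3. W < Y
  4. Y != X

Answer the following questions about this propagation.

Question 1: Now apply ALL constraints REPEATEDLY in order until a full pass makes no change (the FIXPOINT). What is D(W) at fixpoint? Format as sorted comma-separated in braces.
pass 0 (initial): D(W)={1,2,5}
pass 1: W {1,2,5}->{1,2}; X {1,2,3,4,5}->{2,3}; Y {1,2,3,4}->{3,4}
pass 2: W {1,2}->{}; X {2,3}->{}; Y {3,4}->{}
pass 3: no change
Fixpoint after 3 passes: D(W) = {}

Answer: {}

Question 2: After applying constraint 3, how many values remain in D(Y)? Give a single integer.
Constraint 1 (Y + W = X) on D(Y)={1,2,3,4} D(W)={1,2,5} D(X)={1,2,3,4,5}: W {1,2,5}->{1,2}; X {1,2,3,4,5}->{2,3,4,5}
Constraint 2 (X + W = Y) on D(X)={2,3,4,5} D(W)={1,2} D(Y)={1,2,3,4}: X {2,3,4,5}->{2,3}; Y {1,2,3,4}->{3,4}
Constraint 3 (W < Y) on D(W)={1,2} D(Y)={3,4}: no change
So after constraint 3: D(Y)={3,4}, size = 2

Answer: 2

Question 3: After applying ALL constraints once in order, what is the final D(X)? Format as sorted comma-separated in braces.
Answer: {2,3}

Derivation:
Constraint 1 (Y + W = X) on D(Y)={1,2,3,4} D(W)={1,2,5} D(X)={1,2,3,4,5}: W {1,2,5}->{1,2}; X {1,2,3,4,5}->{2,3,4,5}
Constraint 2 (X + W = Y) on D(X)={2,3,4,5} D(W)={1,2} D(Y)={1,2,3,4}: X {2,3,4,5}->{2,3}; Y {1,2,3,4}->{3,4}
Constraint 3 (W < Y) on D(W)={1,2} D(Y)={3,4}: no change
Constraint 4 (Y != X) on D(Y)={3,4} D(X)={2,3}: no change
So after all 4 constraints: D(X) = {2,3}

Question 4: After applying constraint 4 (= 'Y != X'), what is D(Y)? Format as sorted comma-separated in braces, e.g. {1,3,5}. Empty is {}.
Answer: {3,4}

Derivation:
Constraint 1 (Y + W = X) on D(Y)={1,2,3,4} D(W)={1,2,5} D(X)={1,2,3,4,5}: W {1,2,5}->{1,2}; X {1,2,3,4,5}->{2,3,4,5}
Constraint 2 (X + W = Y) on D(X)={2,3,4,5} D(W)={1,2} D(Y)={1,2,3,4}: X {2,3,4,5}->{2,3}; Y {1,2,3,4}->{3,4}
Constraint 3 (W < Y) on D(W)={1,2} D(Y)={3,4}: no change
Constraint 4 (Y != X) on D(Y)={3,4} D(X)={2,3}: no change
So after constraint 4: D(Y) = {3,4}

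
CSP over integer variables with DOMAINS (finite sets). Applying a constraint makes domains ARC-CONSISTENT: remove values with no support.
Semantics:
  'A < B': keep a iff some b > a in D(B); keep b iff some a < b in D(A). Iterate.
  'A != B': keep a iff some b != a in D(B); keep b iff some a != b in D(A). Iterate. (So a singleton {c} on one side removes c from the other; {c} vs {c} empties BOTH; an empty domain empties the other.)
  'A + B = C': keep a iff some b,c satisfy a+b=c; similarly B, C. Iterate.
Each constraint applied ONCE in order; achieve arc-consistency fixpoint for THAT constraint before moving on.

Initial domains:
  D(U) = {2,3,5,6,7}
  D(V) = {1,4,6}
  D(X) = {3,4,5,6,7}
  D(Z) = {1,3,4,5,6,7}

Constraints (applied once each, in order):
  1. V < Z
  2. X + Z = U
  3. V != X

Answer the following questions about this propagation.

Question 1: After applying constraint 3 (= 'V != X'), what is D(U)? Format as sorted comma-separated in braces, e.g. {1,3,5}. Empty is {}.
Constraint 1 (V < Z) on D(V)={1,4,6} D(Z)={1,3,4,5,6,7}: Z {1,3,4,5,6,7}->{3,4,5,6,7}
Constraint 2 (X + Z = U) on D(X)={3,4,5,6,7} D(Z)={3,4,5,6,7} D(U)={2,3,5,6,7}: X {3,4,5,6,7}->{3,4}; Z {3,4,5,6,7}->{3,4}; U {2,3,5,6,7}->{6,7}
Constraint 3 (V != X) on D(V)={1,4,6} D(X)={3,4}: no change
So after constraint 3: D(U) = {6,7}

Answer: {6,7}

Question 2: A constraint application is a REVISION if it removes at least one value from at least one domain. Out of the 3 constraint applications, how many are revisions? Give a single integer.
Answer: 2

Derivation:
Constraint 1 (V < Z) on D(V)={1,4,6} D(Z)={1,3,4,5,6,7}: Z {1,3,4,5,6,7}->{3,4,5,6,7} => REVISION
Constraint 2 (X + Z = U) on D(X)={3,4,5,6,7} D(Z)={3,4,5,6,7} D(U)={2,3,5,6,7}: X {3,4,5,6,7}->{3,4}; Z {3,4,5,6,7}->{3,4}; U {2,3,5,6,7}->{6,7} => REVISION
Constraint 3 (V != X) on D(V)={1,4,6} D(X)={3,4}: no change => not a revision
Total revisions = 2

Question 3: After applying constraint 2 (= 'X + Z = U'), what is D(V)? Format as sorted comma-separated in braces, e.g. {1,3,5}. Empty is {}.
Constraint 1 (V < Z) on D(V)={1,4,6} D(Z)={1,3,4,5,6,7}: Z {1,3,4,5,6,7}->{3,4,5,6,7}
Constraint 2 (X + Z = U) on D(X)={3,4,5,6,7} D(Z)={3,4,5,6,7} D(U)={2,3,5,6,7}: X {3,4,5,6,7}->{3,4}; Z {3,4,5,6,7}->{3,4}; U {2,3,5,6,7}->{6,7}
So after constraint 2: D(V) = {1,4,6}

Answer: {1,4,6}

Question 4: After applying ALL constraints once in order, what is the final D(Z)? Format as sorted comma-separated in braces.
Constraint 1 (V < Z) on D(V)={1,4,6} D(Z)={1,3,4,5,6,7}: Z {1,3,4,5,6,7}->{3,4,5,6,7}
Constraint 2 (X + Z = U) on D(X)={3,4,5,6,7} D(Z)={3,4,5,6,7} D(U)={2,3,5,6,7}: X {3,4,5,6,7}->{3,4}; Z {3,4,5,6,7}->{3,4}; U {2,3,5,6,7}->{6,7}
Constraint 3 (V != X) on D(V)={1,4,6} D(X)={3,4}: no change
So after all 3 constraints: D(Z) = {3,4}

Answer: {3,4}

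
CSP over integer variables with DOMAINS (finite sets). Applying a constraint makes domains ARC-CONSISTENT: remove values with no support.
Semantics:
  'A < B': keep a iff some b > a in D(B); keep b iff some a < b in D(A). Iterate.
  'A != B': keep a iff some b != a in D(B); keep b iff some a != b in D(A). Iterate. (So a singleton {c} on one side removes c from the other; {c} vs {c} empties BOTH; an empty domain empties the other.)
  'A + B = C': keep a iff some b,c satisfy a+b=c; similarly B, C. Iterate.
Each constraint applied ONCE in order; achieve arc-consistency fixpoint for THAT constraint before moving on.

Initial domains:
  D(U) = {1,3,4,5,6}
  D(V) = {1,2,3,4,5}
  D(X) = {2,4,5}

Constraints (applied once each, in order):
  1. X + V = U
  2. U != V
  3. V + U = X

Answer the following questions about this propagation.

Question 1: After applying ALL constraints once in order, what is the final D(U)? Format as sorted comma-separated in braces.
Answer: {3,4}

Derivation:
Constraint 1 (X + V = U) on D(X)={2,4,5} D(V)={1,2,3,4,5} D(U)={1,3,4,5,6}: V {1,2,3,4,5}->{1,2,3,4}; U {1,3,4,5,6}->{3,4,5,6}
Constraint 2 (U != V) on D(U)={3,4,5,6} D(V)={1,2,3,4}: no change
Constraint 3 (V + U = X) on D(V)={1,2,3,4} D(U)={3,4,5,6} D(X)={2,4,5}: V {1,2,3,4}->{1,2}; U {3,4,5,6}->{3,4}; X {2,4,5}->{4,5}
So after all 3 constraints: D(U) = {3,4}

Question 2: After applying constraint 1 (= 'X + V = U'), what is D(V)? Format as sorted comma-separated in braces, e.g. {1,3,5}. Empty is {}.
Constraint 1 (X + V = U) on D(X)={2,4,5} D(V)={1,2,3,4,5} D(U)={1,3,4,5,6}: V {1,2,3,4,5}->{1,2,3,4}; U {1,3,4,5,6}->{3,4,5,6}
So after constraint 1: D(V) = {1,2,3,4}

Answer: {1,2,3,4}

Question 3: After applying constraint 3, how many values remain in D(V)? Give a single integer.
Answer: 2

Derivation:
Constraint 1 (X + V = U) on D(X)={2,4,5} D(V)={1,2,3,4,5} D(U)={1,3,4,5,6}: V {1,2,3,4,5}->{1,2,3,4}; U {1,3,4,5,6}->{3,4,5,6}
Constraint 2 (U != V) on D(U)={3,4,5,6} D(V)={1,2,3,4}: no change
Constraint 3 (V + U = X) on D(V)={1,2,3,4} D(U)={3,4,5,6} D(X)={2,4,5}: V {1,2,3,4}->{1,2}; U {3,4,5,6}->{3,4}; X {2,4,5}->{4,5}
So after constraint 3: D(V)={1,2}, size = 2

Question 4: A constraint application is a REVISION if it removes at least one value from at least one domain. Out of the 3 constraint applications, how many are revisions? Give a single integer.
Constraint 1 (X + V = U) on D(X)={2,4,5} D(V)={1,2,3,4,5} D(U)={1,3,4,5,6}: V {1,2,3,4,5}->{1,2,3,4}; U {1,3,4,5,6}->{3,4,5,6} => REVISION
Constraint 2 (U != V) on D(U)={3,4,5,6} D(V)={1,2,3,4}: no change => not a revision
Constraint 3 (V + U = X) on D(V)={1,2,3,4} D(U)={3,4,5,6} D(X)={2,4,5}: V {1,2,3,4}->{1,2}; U {3,4,5,6}->{3,4}; X {2,4,5}->{4,5} => REVISION
Total revisions = 2

Answer: 2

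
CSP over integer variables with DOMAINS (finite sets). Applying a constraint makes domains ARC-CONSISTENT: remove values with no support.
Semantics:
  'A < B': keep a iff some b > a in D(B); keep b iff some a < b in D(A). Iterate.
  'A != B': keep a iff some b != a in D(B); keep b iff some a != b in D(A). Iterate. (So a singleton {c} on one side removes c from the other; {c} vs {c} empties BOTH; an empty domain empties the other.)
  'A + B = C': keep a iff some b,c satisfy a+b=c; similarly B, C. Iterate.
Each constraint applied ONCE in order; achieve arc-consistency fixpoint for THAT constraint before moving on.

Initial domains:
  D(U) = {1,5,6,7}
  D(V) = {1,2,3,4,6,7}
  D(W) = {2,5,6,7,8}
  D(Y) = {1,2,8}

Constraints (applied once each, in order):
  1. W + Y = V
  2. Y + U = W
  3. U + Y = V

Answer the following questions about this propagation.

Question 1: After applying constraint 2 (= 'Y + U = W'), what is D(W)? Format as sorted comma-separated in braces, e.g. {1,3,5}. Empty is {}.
Answer: {2,6}

Derivation:
Constraint 1 (W + Y = V) on D(W)={2,5,6,7,8} D(Y)={1,2,8} D(V)={1,2,3,4,6,7}: W {2,5,6,7,8}->{2,5,6}; Y {1,2,8}->{1,2}; V {1,2,3,4,6,7}->{3,4,6,7}
Constraint 2 (Y + U = W) on D(Y)={1,2} D(U)={1,5,6,7} D(W)={2,5,6}: Y {1,2}->{1}; U {1,5,6,7}->{1,5}; W {2,5,6}->{2,6}
So after constraint 2: D(W) = {2,6}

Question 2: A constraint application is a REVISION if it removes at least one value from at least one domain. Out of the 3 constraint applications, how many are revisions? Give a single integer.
Constraint 1 (W + Y = V) on D(W)={2,5,6,7,8} D(Y)={1,2,8} D(V)={1,2,3,4,6,7}: W {2,5,6,7,8}->{2,5,6}; Y {1,2,8}->{1,2}; V {1,2,3,4,6,7}->{3,4,6,7} => REVISION
Constraint 2 (Y + U = W) on D(Y)={1,2} D(U)={1,5,6,7} D(W)={2,5,6}: Y {1,2}->{1}; U {1,5,6,7}->{1,5}; W {2,5,6}->{2,6} => REVISION
Constraint 3 (U + Y = V) on D(U)={1,5} D(Y)={1} D(V)={3,4,6,7}: U {1,5}->{5}; V {3,4,6,7}->{6} => REVISION
Total revisions = 3

Answer: 3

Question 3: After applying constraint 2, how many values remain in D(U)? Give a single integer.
Constraint 1 (W + Y = V) on D(W)={2,5,6,7,8} D(Y)={1,2,8} D(V)={1,2,3,4,6,7}: W {2,5,6,7,8}->{2,5,6}; Y {1,2,8}->{1,2}; V {1,2,3,4,6,7}->{3,4,6,7}
Constraint 2 (Y + U = W) on D(Y)={1,2} D(U)={1,5,6,7} D(W)={2,5,6}: Y {1,2}->{1}; U {1,5,6,7}->{1,5}; W {2,5,6}->{2,6}
So after constraint 2: D(U)={1,5}, size = 2

Answer: 2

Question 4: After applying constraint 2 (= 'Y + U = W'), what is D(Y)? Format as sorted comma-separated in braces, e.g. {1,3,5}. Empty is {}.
Constraint 1 (W + Y = V) on D(W)={2,5,6,7,8} D(Y)={1,2,8} D(V)={1,2,3,4,6,7}: W {2,5,6,7,8}->{2,5,6}; Y {1,2,8}->{1,2}; V {1,2,3,4,6,7}->{3,4,6,7}
Constraint 2 (Y + U = W) on D(Y)={1,2} D(U)={1,5,6,7} D(W)={2,5,6}: Y {1,2}->{1}; U {1,5,6,7}->{1,5}; W {2,5,6}->{2,6}
So after constraint 2: D(Y) = {1}

Answer: {1}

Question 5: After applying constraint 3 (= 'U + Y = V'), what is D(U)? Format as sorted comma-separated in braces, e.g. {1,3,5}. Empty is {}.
Constraint 1 (W + Y = V) on D(W)={2,5,6,7,8} D(Y)={1,2,8} D(V)={1,2,3,4,6,7}: W {2,5,6,7,8}->{2,5,6}; Y {1,2,8}->{1,2}; V {1,2,3,4,6,7}->{3,4,6,7}
Constraint 2 (Y + U = W) on D(Y)={1,2} D(U)={1,5,6,7} D(W)={2,5,6}: Y {1,2}->{1}; U {1,5,6,7}->{1,5}; W {2,5,6}->{2,6}
Constraint 3 (U + Y = V) on D(U)={1,5} D(Y)={1} D(V)={3,4,6,7}: U {1,5}->{5}; V {3,4,6,7}->{6}
So after constraint 3: D(U) = {5}

Answer: {5}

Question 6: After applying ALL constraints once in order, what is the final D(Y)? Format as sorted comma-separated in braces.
Constraint 1 (W + Y = V) on D(W)={2,5,6,7,8} D(Y)={1,2,8} D(V)={1,2,3,4,6,7}: W {2,5,6,7,8}->{2,5,6}; Y {1,2,8}->{1,2}; V {1,2,3,4,6,7}->{3,4,6,7}
Constraint 2 (Y + U = W) on D(Y)={1,2} D(U)={1,5,6,7} D(W)={2,5,6}: Y {1,2}->{1}; U {1,5,6,7}->{1,5}; W {2,5,6}->{2,6}
Constraint 3 (U + Y = V) on D(U)={1,5} D(Y)={1} D(V)={3,4,6,7}: U {1,5}->{5}; V {3,4,6,7}->{6}
So after all 3 constraints: D(Y) = {1}

Answer: {1}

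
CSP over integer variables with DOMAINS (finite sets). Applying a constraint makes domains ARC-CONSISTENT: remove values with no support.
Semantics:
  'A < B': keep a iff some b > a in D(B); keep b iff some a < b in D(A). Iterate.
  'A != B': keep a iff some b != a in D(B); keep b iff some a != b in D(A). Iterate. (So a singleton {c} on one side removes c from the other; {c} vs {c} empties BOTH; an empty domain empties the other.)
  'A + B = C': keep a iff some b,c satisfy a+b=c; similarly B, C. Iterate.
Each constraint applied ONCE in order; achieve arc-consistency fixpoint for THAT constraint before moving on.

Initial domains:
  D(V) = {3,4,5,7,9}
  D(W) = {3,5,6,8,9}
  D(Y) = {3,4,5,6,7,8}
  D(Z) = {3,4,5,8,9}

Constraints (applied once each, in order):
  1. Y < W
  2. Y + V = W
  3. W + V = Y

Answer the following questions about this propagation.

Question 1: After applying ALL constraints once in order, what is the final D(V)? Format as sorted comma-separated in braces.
Constraint 1 (Y < W) on D(Y)={3,4,5,6,7,8} D(W)={3,5,6,8,9}: W {3,5,6,8,9}->{5,6,8,9}
Constraint 2 (Y + V = W) on D(Y)={3,4,5,6,7,8} D(V)={3,4,5,7,9} D(W)={5,6,8,9}: Y {3,4,5,6,7,8}->{3,4,5,6}; V {3,4,5,7,9}->{3,4,5}; W {5,6,8,9}->{6,8,9}
Constraint 3 (W + V = Y) on D(W)={6,8,9} D(V)={3,4,5} D(Y)={3,4,5,6}: W {6,8,9}->{}; V {3,4,5}->{}; Y {3,4,5,6}->{}
So after all 3 constraints: D(V) = {}

Answer: {}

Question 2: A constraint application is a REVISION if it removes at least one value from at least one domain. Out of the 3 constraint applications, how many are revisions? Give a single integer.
Constraint 1 (Y < W) on D(Y)={3,4,5,6,7,8} D(W)={3,5,6,8,9}: W {3,5,6,8,9}->{5,6,8,9} => REVISION
Constraint 2 (Y + V = W) on D(Y)={3,4,5,6,7,8} D(V)={3,4,5,7,9} D(W)={5,6,8,9}: Y {3,4,5,6,7,8}->{3,4,5,6}; V {3,4,5,7,9}->{3,4,5}; W {5,6,8,9}->{6,8,9} => REVISION
Constraint 3 (W + V = Y) on D(W)={6,8,9} D(V)={3,4,5} D(Y)={3,4,5,6}: W {6,8,9}->{}; V {3,4,5}->{}; Y {3,4,5,6}->{} => REVISION
Total revisions = 3

Answer: 3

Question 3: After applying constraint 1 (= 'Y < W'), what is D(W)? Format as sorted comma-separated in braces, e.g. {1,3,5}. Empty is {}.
Answer: {5,6,8,9}

Derivation:
Constraint 1 (Y < W) on D(Y)={3,4,5,6,7,8} D(W)={3,5,6,8,9}: W {3,5,6,8,9}->{5,6,8,9}
So after constraint 1: D(W) = {5,6,8,9}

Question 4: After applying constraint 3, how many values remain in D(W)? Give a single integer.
Answer: 0

Derivation:
Constraint 1 (Y < W) on D(Y)={3,4,5,6,7,8} D(W)={3,5,6,8,9}: W {3,5,6,8,9}->{5,6,8,9}
Constraint 2 (Y + V = W) on D(Y)={3,4,5,6,7,8} D(V)={3,4,5,7,9} D(W)={5,6,8,9}: Y {3,4,5,6,7,8}->{3,4,5,6}; V {3,4,5,7,9}->{3,4,5}; W {5,6,8,9}->{6,8,9}
Constraint 3 (W + V = Y) on D(W)={6,8,9} D(V)={3,4,5} D(Y)={3,4,5,6}: W {6,8,9}->{}; V {3,4,5}->{}; Y {3,4,5,6}->{}
So after constraint 3: D(W)={}, size = 0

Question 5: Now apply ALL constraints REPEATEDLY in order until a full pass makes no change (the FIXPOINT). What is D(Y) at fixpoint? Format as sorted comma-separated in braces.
pass 0 (initial): D(Y)={3,4,5,6,7,8}
pass 1: V {3,4,5,7,9}->{}; W {3,5,6,8,9}->{}; Y {3,4,5,6,7,8}->{}
pass 2: no change
Fixpoint after 2 passes: D(Y) = {}

Answer: {}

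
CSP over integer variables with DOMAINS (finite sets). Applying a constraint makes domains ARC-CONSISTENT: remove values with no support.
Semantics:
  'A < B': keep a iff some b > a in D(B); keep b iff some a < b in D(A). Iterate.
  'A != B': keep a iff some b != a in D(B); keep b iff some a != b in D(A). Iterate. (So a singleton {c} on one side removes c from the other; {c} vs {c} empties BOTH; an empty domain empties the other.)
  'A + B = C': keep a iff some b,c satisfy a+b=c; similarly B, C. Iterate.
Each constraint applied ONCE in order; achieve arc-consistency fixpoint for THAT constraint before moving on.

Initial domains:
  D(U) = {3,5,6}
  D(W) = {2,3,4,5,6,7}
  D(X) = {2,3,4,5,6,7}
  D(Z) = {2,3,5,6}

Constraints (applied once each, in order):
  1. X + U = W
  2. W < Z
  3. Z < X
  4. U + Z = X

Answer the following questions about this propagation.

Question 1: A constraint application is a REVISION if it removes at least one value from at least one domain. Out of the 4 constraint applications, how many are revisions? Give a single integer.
Answer: 4

Derivation:
Constraint 1 (X + U = W) on D(X)={2,3,4,5,6,7} D(U)={3,5,6} D(W)={2,3,4,5,6,7}: X {2,3,4,5,6,7}->{2,3,4}; U {3,5,6}->{3,5}; W {2,3,4,5,6,7}->{5,6,7} => REVISION
Constraint 2 (W < Z) on D(W)={5,6,7} D(Z)={2,3,5,6}: W {5,6,7}->{5}; Z {2,3,5,6}->{6} => REVISION
Constraint 3 (Z < X) on D(Z)={6} D(X)={2,3,4}: Z {6}->{}; X {2,3,4}->{} => REVISION
Constraint 4 (U + Z = X) on D(U)={3,5} D(Z)={} D(X)={}: U {3,5}->{} => REVISION
Total revisions = 4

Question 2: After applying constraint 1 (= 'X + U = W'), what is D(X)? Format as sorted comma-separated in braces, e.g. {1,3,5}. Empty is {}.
Constraint 1 (X + U = W) on D(X)={2,3,4,5,6,7} D(U)={3,5,6} D(W)={2,3,4,5,6,7}: X {2,3,4,5,6,7}->{2,3,4}; U {3,5,6}->{3,5}; W {2,3,4,5,6,7}->{5,6,7}
So after constraint 1: D(X) = {2,3,4}

Answer: {2,3,4}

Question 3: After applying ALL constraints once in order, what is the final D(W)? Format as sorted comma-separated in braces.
Answer: {5}

Derivation:
Constraint 1 (X + U = W) on D(X)={2,3,4,5,6,7} D(U)={3,5,6} D(W)={2,3,4,5,6,7}: X {2,3,4,5,6,7}->{2,3,4}; U {3,5,6}->{3,5}; W {2,3,4,5,6,7}->{5,6,7}
Constraint 2 (W < Z) on D(W)={5,6,7} D(Z)={2,3,5,6}: W {5,6,7}->{5}; Z {2,3,5,6}->{6}
Constraint 3 (Z < X) on D(Z)={6} D(X)={2,3,4}: Z {6}->{}; X {2,3,4}->{}
Constraint 4 (U + Z = X) on D(U)={3,5} D(Z)={} D(X)={}: U {3,5}->{}
So after all 4 constraints: D(W) = {5}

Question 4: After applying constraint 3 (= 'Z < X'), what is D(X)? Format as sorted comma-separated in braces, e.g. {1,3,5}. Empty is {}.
Constraint 1 (X + U = W) on D(X)={2,3,4,5,6,7} D(U)={3,5,6} D(W)={2,3,4,5,6,7}: X {2,3,4,5,6,7}->{2,3,4}; U {3,5,6}->{3,5}; W {2,3,4,5,6,7}->{5,6,7}
Constraint 2 (W < Z) on D(W)={5,6,7} D(Z)={2,3,5,6}: W {5,6,7}->{5}; Z {2,3,5,6}->{6}
Constraint 3 (Z < X) on D(Z)={6} D(X)={2,3,4}: Z {6}->{}; X {2,3,4}->{}
So after constraint 3: D(X) = {}

Answer: {}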